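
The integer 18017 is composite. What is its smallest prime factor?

18017 is odd.
Digit sum 17, not divisible by 3.
Ends in 7: not divisible by 5.
7: 18017 = 7·2573 + 6
11: 18017 = 11·1637 + 10
13: 18017 = 13·1385 + 12
17: 18017 = 17·1059 + 14
19: 18017 = 19·948 + 5
23: 18017 = 23·783 + 8
29: 18017 = 29·621 + 8
31: 18017 = 31·581 + 6
37: 18017 = 37·486 + 35
41: 18017 = 41·439 + 18
43: 18017 = 43·419

43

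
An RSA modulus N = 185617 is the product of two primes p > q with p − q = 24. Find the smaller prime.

Since p = q + 24, we have 185617 = q(q + 24), so q² + 24q − 185617 = 0.
Discriminant: 24² + 4·185617 = 576 + 742468 = 743044; √743044 = 862.
q = (−24 + 862)/2 = 419, and p = q + 24 = 443.
Check: 419 · 443 = 185617.

419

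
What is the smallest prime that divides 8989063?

59

8989063 is odd.
Digit sum 43, not divisible by 3.
Ends in 3: not divisible by 5.
7: 8989063 = 7·1284151 + 6
11: 8989063 = 11·817187 + 6
13: 8989063 = 13·691466 + 5
17: 8989063 = 17·528768 + 7
19: 8989063 = 19·473108 + 11
23: 8989063 = 23·390828 + 19
29: 8989063 = 29·309967 + 20
31: 8989063 = 31·289969 + 24
37: 8989063 = 37·242947 + 24
41: 8989063 = 41·219245 + 18
43: 8989063 = 43·209047 + 42
47: 8989063 = 47·191256 + 31
53: 8989063 = 53·169604 + 51
59: 8989063 = 59·152357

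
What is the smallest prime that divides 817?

817 is odd.
Digit sum 16, not divisible by 3.
Ends in 7: not divisible by 5.
7: 817 = 7·116 + 5
11: 817 = 11·74 + 3
13: 817 = 13·62 + 11
17: 817 = 17·48 + 1
19: 817 = 19·43

19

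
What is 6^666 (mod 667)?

6^1 ≡ 6 (mod 667)
6^2 ≡ 6^2 = 36 ≡ 36 (mod 667)
6^4 ≡ 36^2 = 1296 ≡ 629 (mod 667)
6^8 ≡ 629^2 = 395641 ≡ 110 (mod 667)
6^16 ≡ 110^2 = 12100 ≡ 94 (mod 667)
6^32 ≡ 94^2 = 8836 ≡ 165 (mod 667)
6^64 ≡ 165^2 = 27225 ≡ 545 (mod 667)
6^128 ≡ 545^2 = 297025 ≡ 210 (mod 667)
6^256 ≡ 210^2 = 44100 ≡ 78 (mod 667)
6^512 ≡ 78^2 = 6084 ≡ 81 (mod 667)
666 = 512 + 128 + 16 + 8 + 2 in binary powers of 2.
So 6^666 ≡ 81 · 210 · 94 · 110 · 36 ≡ 81 (mod 667).
Since 81 ≠ 1, base 6 is a Fermat witness: 667 is composite.

81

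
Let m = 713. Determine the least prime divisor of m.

23

713 is odd.
Digit sum 11, not divisible by 3.
Ends in 3: not divisible by 5.
7: 713 = 7·101 + 6
11: 713 = 11·64 + 9
13: 713 = 13·54 + 11
17: 713 = 17·41 + 16
19: 713 = 19·37 + 10
23: 713 = 23·31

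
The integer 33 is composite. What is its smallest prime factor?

3

33 is odd.
Digit sum 6, divisible by 3.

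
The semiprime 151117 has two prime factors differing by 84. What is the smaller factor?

349

Since p = q + 84, we have 151117 = q(q + 84), so q² + 84q − 151117 = 0.
Discriminant: 84² + 4·151117 = 7056 + 604468 = 611524; √611524 = 782.
q = (−84 + 782)/2 = 349, and p = q + 84 = 433.
Check: 349 · 433 = 151117.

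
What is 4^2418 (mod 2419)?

4^1 ≡ 4 (mod 2419)
4^2 ≡ 4^2 = 16 ≡ 16 (mod 2419)
4^4 ≡ 16^2 = 256 ≡ 256 (mod 2419)
4^8 ≡ 256^2 = 65536 ≡ 223 (mod 2419)
4^16 ≡ 223^2 = 49729 ≡ 1349 (mod 2419)
4^32 ≡ 1349^2 = 1819801 ≡ 713 (mod 2419)
4^64 ≡ 713^2 = 508369 ≡ 379 (mod 2419)
4^128 ≡ 379^2 = 143641 ≡ 920 (mod 2419)
4^256 ≡ 920^2 = 846400 ≡ 2169 (mod 2419)
4^512 ≡ 2169^2 = 4704561 ≡ 2025 (mod 2419)
4^1024 ≡ 2025^2 = 4100625 ≡ 420 (mod 2419)
4^2048 ≡ 420^2 = 176400 ≡ 2232 (mod 2419)
2418 = 2048 + 256 + 64 + 32 + 16 + 2 in binary powers of 2.
So 4^2418 ≡ 2232 · 2169 · 379 · 713 · 1349 · 16 ≡ 879 (mod 2419).
Since 879 ≠ 1, base 4 is a Fermat witness: 2419 is composite.

879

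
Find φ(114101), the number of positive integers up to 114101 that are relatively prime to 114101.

Factor: 114101 = 13 · 67 · 131.
φ(114101) = (13−1) · (67−1) · (131−1) = 12 · 66 · 130 = 102960.

102960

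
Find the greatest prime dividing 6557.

6557 = 79 · 83
83 is prime.
So 6557 = 79 · 83; the largest prime factor is 83.

83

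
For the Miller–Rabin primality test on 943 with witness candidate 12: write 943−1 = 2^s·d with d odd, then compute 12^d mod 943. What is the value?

671

943 − 1 = 942 = 2^1 · 471, so d = 471.
12^1 ≡ 12 (mod 943)
12^2 ≡ 12^2 = 144 ≡ 144 (mod 943)
12^4 ≡ 144^2 = 20736 ≡ 933 (mod 943)
12^8 ≡ 933^2 = 870489 ≡ 100 (mod 943)
12^16 ≡ 100^2 = 10000 ≡ 570 (mod 943)
12^32 ≡ 570^2 = 324900 ≡ 508 (mod 943)
12^64 ≡ 508^2 = 258064 ≡ 625 (mod 943)
12^128 ≡ 625^2 = 390625 ≡ 223 (mod 943)
12^256 ≡ 223^2 = 49729 ≡ 693 (mod 943)
471 = 256 + 128 + 64 + 16 + 4 + 2 + 1 in binary powers of 2.
So 12^471 ≡ 693 · 223 · 625 · 570 · 933 · 144 · 12 ≡ 671 (mod 943).
Squaring chain: 671; never reaches −1, so base 12 is a Miller–Rabin witness that 943 is composite.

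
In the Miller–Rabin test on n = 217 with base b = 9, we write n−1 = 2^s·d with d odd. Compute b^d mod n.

64

217 − 1 = 216 = 2^3 · 27, so d = 27.
9^1 ≡ 9 (mod 217)
9^2 ≡ 9^2 = 81 ≡ 81 (mod 217)
9^4 ≡ 81^2 = 6561 ≡ 51 (mod 217)
9^8 ≡ 51^2 = 2601 ≡ 214 (mod 217)
9^16 ≡ 214^2 = 45796 ≡ 9 (mod 217)
27 = 16 + 8 + 2 + 1 in binary powers of 2.
So 9^27 ≡ 9 · 214 · 81 · 9 ≡ 64 (mod 217).
Squaring chain: 64 → 190 → 78; never reaches −1, so base 9 is a Miller–Rabin witness that 217 is composite.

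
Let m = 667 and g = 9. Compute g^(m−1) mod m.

49

9^1 ≡ 9 (mod 667)
9^2 ≡ 9^2 = 81 ≡ 81 (mod 667)
9^4 ≡ 81^2 = 6561 ≡ 558 (mod 667)
9^8 ≡ 558^2 = 311364 ≡ 542 (mod 667)
9^16 ≡ 542^2 = 293764 ≡ 284 (mod 667)
9^32 ≡ 284^2 = 80656 ≡ 616 (mod 667)
9^64 ≡ 616^2 = 379456 ≡ 600 (mod 667)
9^128 ≡ 600^2 = 360000 ≡ 487 (mod 667)
9^256 ≡ 487^2 = 237169 ≡ 384 (mod 667)
9^512 ≡ 384^2 = 147456 ≡ 49 (mod 667)
666 = 512 + 128 + 16 + 8 + 2 in binary powers of 2.
So 9^666 ≡ 49 · 487 · 284 · 542 · 81 ≡ 49 (mod 667).
Since 49 ≠ 1, base 9 is a Fermat witness: 667 is composite.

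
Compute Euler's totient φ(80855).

63648

Factor: 80855 = 5 · 103 · 157.
φ(80855) = (5−1) · (103−1) · (157−1) = 4 · 102 · 156 = 63648.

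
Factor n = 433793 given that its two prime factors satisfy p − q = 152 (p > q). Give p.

739

Since p = q + 152, we have 433793 = q(q + 152), so q² + 152q − 433793 = 0.
Discriminant: 152² + 4·433793 = 23104 + 1735172 = 1758276; √1758276 = 1326.
q = (−152 + 1326)/2 = 587, and p = q + 152 = 739.
Check: 587 · 739 = 433793.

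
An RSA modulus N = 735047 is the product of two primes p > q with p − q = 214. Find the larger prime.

971

Since p = q + 214, we have 735047 = q(q + 214), so q² + 214q − 735047 = 0.
Discriminant: 214² + 4·735047 = 45796 + 2940188 = 2985984; √2985984 = 1728.
q = (−214 + 1728)/2 = 757, and p = q + 214 = 971.
Check: 757 · 971 = 735047.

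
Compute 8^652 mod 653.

1

8^1 ≡ 8 (mod 653)
8^2 ≡ 8^2 = 64 ≡ 64 (mod 653)
8^4 ≡ 64^2 = 4096 ≡ 178 (mod 653)
8^8 ≡ 178^2 = 31684 ≡ 340 (mod 653)
8^16 ≡ 340^2 = 115600 ≡ 19 (mod 653)
8^32 ≡ 19^2 = 361 ≡ 361 (mod 653)
8^64 ≡ 361^2 = 130321 ≡ 374 (mod 653)
8^128 ≡ 374^2 = 139876 ≡ 134 (mod 653)
8^256 ≡ 134^2 = 17956 ≡ 325 (mod 653)
8^512 ≡ 325^2 = 105625 ≡ 492 (mod 653)
652 = 512 + 128 + 8 + 4 in binary powers of 2.
So 8^652 ≡ 492 · 134 · 340 · 178 ≡ 1 (mod 653).
Since the result is 1, base 8 gives no evidence that 653 is composite.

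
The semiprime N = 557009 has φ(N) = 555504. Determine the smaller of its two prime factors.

653

φ(n) = (p−1)(q−1) = n − (p+q) + 1, so p + q = 557009 − 555504 + 1 = 1506.
p and q are the roots of t² − 1506t + 557009 = 0.
Discriminant: 1506² − 4·557009 = 2268036 − 2228036 = 40000; √40000 = 200.
q = (1506 − 200)/2 = 653, p = (1506 + 200)/2 = 853.
Check: 653 · 853 = 557009.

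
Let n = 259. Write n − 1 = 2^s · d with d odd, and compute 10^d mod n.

223

259 − 1 = 258 = 2^1 · 129, so d = 129.
10^1 ≡ 10 (mod 259)
10^2 ≡ 10^2 = 100 ≡ 100 (mod 259)
10^4 ≡ 100^2 = 10000 ≡ 158 (mod 259)
10^8 ≡ 158^2 = 24964 ≡ 100 (mod 259)
10^16 ≡ 100^2 = 10000 ≡ 158 (mod 259)
10^32 ≡ 158^2 = 24964 ≡ 100 (mod 259)
10^64 ≡ 100^2 = 10000 ≡ 158 (mod 259)
10^128 ≡ 158^2 = 24964 ≡ 100 (mod 259)
129 = 128 + 1 in binary powers of 2.
So 10^129 ≡ 100 · 10 ≡ 223 (mod 259).
Squaring chain: 223; never reaches −1, so base 10 is a Miller–Rabin witness that 259 is composite.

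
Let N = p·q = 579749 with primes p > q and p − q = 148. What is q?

691

Since p = q + 148, we have 579749 = q(q + 148), so q² + 148q − 579749 = 0.
Discriminant: 148² + 4·579749 = 21904 + 2318996 = 2340900; √2340900 = 1530.
q = (−148 + 1530)/2 = 691, and p = q + 148 = 839.
Check: 691 · 839 = 579749.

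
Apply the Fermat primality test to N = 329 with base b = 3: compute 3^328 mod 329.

165

3^1 ≡ 3 (mod 329)
3^2 ≡ 3^2 = 9 ≡ 9 (mod 329)
3^4 ≡ 9^2 = 81 ≡ 81 (mod 329)
3^8 ≡ 81^2 = 6561 ≡ 310 (mod 329)
3^16 ≡ 310^2 = 96100 ≡ 32 (mod 329)
3^32 ≡ 32^2 = 1024 ≡ 37 (mod 329)
3^64 ≡ 37^2 = 1369 ≡ 53 (mod 329)
3^128 ≡ 53^2 = 2809 ≡ 177 (mod 329)
3^256 ≡ 177^2 = 31329 ≡ 74 (mod 329)
328 = 256 + 64 + 8 in binary powers of 2.
So 3^328 ≡ 74 · 53 · 310 ≡ 165 (mod 329).
Since 165 ≠ 1, base 3 is a Fermat witness: 329 is composite.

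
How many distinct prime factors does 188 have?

2

188 = 2^2 · 47
188 = 2^2 · 47, which has 2 distinct prime factors.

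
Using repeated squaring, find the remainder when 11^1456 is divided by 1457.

392

11^1 ≡ 11 (mod 1457)
11^2 ≡ 11^2 = 121 ≡ 121 (mod 1457)
11^4 ≡ 121^2 = 14641 ≡ 71 (mod 1457)
11^8 ≡ 71^2 = 5041 ≡ 670 (mod 1457)
11^16 ≡ 670^2 = 448900 ≡ 144 (mod 1457)
11^32 ≡ 144^2 = 20736 ≡ 338 (mod 1457)
11^64 ≡ 338^2 = 114244 ≡ 598 (mod 1457)
11^128 ≡ 598^2 = 357604 ≡ 639 (mod 1457)
11^256 ≡ 639^2 = 408321 ≡ 361 (mod 1457)
11^512 ≡ 361^2 = 130321 ≡ 648 (mod 1457)
11^1024 ≡ 648^2 = 419904 ≡ 288 (mod 1457)
1456 = 1024 + 256 + 128 + 32 + 16 in binary powers of 2.
So 11^1456 ≡ 288 · 361 · 639 · 338 · 144 ≡ 392 (mod 1457).
Since 392 ≠ 1, base 11 is a Fermat witness: 1457 is composite.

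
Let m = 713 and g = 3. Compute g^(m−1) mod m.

3^1 ≡ 3 (mod 713)
3^2 ≡ 3^2 = 9 ≡ 9 (mod 713)
3^4 ≡ 9^2 = 81 ≡ 81 (mod 713)
3^8 ≡ 81^2 = 6561 ≡ 144 (mod 713)
3^16 ≡ 144^2 = 20736 ≡ 59 (mod 713)
3^32 ≡ 59^2 = 3481 ≡ 629 (mod 713)
3^64 ≡ 629^2 = 395641 ≡ 639 (mod 713)
3^128 ≡ 639^2 = 408321 ≡ 485 (mod 713)
3^256 ≡ 485^2 = 235225 ≡ 648 (mod 713)
3^512 ≡ 648^2 = 419904 ≡ 660 (mod 713)
712 = 512 + 128 + 64 + 8 in binary powers of 2.
So 3^712 ≡ 660 · 485 · 639 · 144 ≡ 696 (mod 713).
Since 696 ≠ 1, base 3 is a Fermat witness: 713 is composite.

696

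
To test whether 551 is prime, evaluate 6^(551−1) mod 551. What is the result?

310

6^1 ≡ 6 (mod 551)
6^2 ≡ 6^2 = 36 ≡ 36 (mod 551)
6^4 ≡ 36^2 = 1296 ≡ 194 (mod 551)
6^8 ≡ 194^2 = 37636 ≡ 168 (mod 551)
6^16 ≡ 168^2 = 28224 ≡ 123 (mod 551)
6^32 ≡ 123^2 = 15129 ≡ 252 (mod 551)
6^64 ≡ 252^2 = 63504 ≡ 139 (mod 551)
6^128 ≡ 139^2 = 19321 ≡ 36 (mod 551)
6^256 ≡ 36^2 = 1296 ≡ 194 (mod 551)
6^512 ≡ 194^2 = 37636 ≡ 168 (mod 551)
550 = 512 + 32 + 4 + 2 in binary powers of 2.
So 6^550 ≡ 168 · 252 · 194 · 36 ≡ 310 (mod 551).
Since 310 ≠ 1, base 6 is a Fermat witness: 551 is composite.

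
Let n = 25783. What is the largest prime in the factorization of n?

59

25783 = 19 · 1357
1357 = 23 · 59
59 is prime.
So 25783 = 19 · 23 · 59; the largest prime factor is 59.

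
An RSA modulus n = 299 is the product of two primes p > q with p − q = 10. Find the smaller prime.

Since p = q + 10, we have 299 = q(q + 10), so q² + 10q − 299 = 0.
Discriminant: 10² + 4·299 = 100 + 1196 = 1296; √1296 = 36.
q = (−10 + 36)/2 = 13, and p = q + 10 = 23.
Check: 13 · 23 = 299.

13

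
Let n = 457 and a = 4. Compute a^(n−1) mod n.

1

4^1 ≡ 4 (mod 457)
4^2 ≡ 4^2 = 16 ≡ 16 (mod 457)
4^4 ≡ 16^2 = 256 ≡ 256 (mod 457)
4^8 ≡ 256^2 = 65536 ≡ 185 (mod 457)
4^16 ≡ 185^2 = 34225 ≡ 407 (mod 457)
4^32 ≡ 407^2 = 165649 ≡ 215 (mod 457)
4^64 ≡ 215^2 = 46225 ≡ 68 (mod 457)
4^128 ≡ 68^2 = 4624 ≡ 54 (mod 457)
4^256 ≡ 54^2 = 2916 ≡ 174 (mod 457)
456 = 256 + 128 + 64 + 8 in binary powers of 2.
So 4^456 ≡ 174 · 54 · 68 · 185 ≡ 1 (mod 457).
Since the result is 1, base 4 gives no evidence that 457 is composite.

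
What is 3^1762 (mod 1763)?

583

3^1 ≡ 3 (mod 1763)
3^2 ≡ 3^2 = 9 ≡ 9 (mod 1763)
3^4 ≡ 9^2 = 81 ≡ 81 (mod 1763)
3^8 ≡ 81^2 = 6561 ≡ 1272 (mod 1763)
3^16 ≡ 1272^2 = 1617984 ≡ 1313 (mod 1763)
3^32 ≡ 1313^2 = 1723969 ≡ 1518 (mod 1763)
3^64 ≡ 1518^2 = 2304324 ≡ 83 (mod 1763)
3^128 ≡ 83^2 = 6889 ≡ 1600 (mod 1763)
3^256 ≡ 1600^2 = 2560000 ≡ 124 (mod 1763)
3^512 ≡ 124^2 = 15376 ≡ 1272 (mod 1763)
3^1024 ≡ 1272^2 = 1617984 ≡ 1313 (mod 1763)
1762 = 1024 + 512 + 128 + 64 + 32 + 2 in binary powers of 2.
So 3^1762 ≡ 1313 · 1272 · 1600 · 83 · 1518 · 9 ≡ 583 (mod 1763).
Since 583 ≠ 1, base 3 is a Fermat witness: 1763 is composite.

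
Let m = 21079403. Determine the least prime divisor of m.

71

21079403 is odd.
Digit sum 26, not divisible by 3.
Ends in 3: not divisible by 5.
7: 21079403 = 7·3011343 + 2
11: 21079403 = 11·1916309 + 4
13: 21079403 = 13·1621492 + 7
17: 21079403 = 17·1239964 + 15
19: 21079403 = 19·1109442 + 5
23: 21079403 = 23·916495 + 18
29: 21079403 = 29·726875 + 28
31: 21079403 = 31·679980 + 23
37: 21079403 = 37·569713 + 22
41: 21079403 = 41·514131 + 32
43: 21079403 = 43·490218 + 29
47: 21079403 = 47·448497 + 44
53: 21079403 = 53·397724 + 31
59: 21079403 = 59·357278 + 1
61: 21079403 = 61·345563 + 60
67: 21079403 = 67·314617 + 64
71: 21079403 = 71·296893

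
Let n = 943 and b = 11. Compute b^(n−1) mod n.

453

11^1 ≡ 11 (mod 943)
11^2 ≡ 11^2 = 121 ≡ 121 (mod 943)
11^4 ≡ 121^2 = 14641 ≡ 496 (mod 943)
11^8 ≡ 496^2 = 246016 ≡ 836 (mod 943)
11^16 ≡ 836^2 = 698896 ≡ 133 (mod 943)
11^32 ≡ 133^2 = 17689 ≡ 715 (mod 943)
11^64 ≡ 715^2 = 511225 ≡ 119 (mod 943)
11^128 ≡ 119^2 = 14161 ≡ 16 (mod 943)
11^256 ≡ 16^2 = 256 ≡ 256 (mod 943)
11^512 ≡ 256^2 = 65536 ≡ 469 (mod 943)
942 = 512 + 256 + 128 + 32 + 8 + 4 + 2 in binary powers of 2.
So 11^942 ≡ 469 · 256 · 16 · 715 · 836 · 496 · 121 ≡ 453 (mod 943).
Since 453 ≠ 1, base 11 is a Fermat witness: 943 is composite.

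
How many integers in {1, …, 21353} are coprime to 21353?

Factor: 21353 = 131 · 163.
φ(21353) = (131−1) · (163−1) = 130 · 162 = 21060.

21060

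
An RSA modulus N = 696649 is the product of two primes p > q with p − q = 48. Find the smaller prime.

811

Since p = q + 48, we have 696649 = q(q + 48), so q² + 48q − 696649 = 0.
Discriminant: 48² + 4·696649 = 2304 + 2786596 = 2788900; √2788900 = 1670.
q = (−48 + 1670)/2 = 811, and p = q + 48 = 859.
Check: 811 · 859 = 696649.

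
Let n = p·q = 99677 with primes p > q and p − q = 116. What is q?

Since p = q + 116, we have 99677 = q(q + 116), so q² + 116q − 99677 = 0.
Discriminant: 116² + 4·99677 = 13456 + 398708 = 412164; √412164 = 642.
q = (−116 + 642)/2 = 263, and p = q + 116 = 379.
Check: 263 · 379 = 99677.

263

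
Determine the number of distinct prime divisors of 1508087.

5

1508087 = 7 · 215441
215441 = 17 · 12673
12673 = 19 · 667
667 = 23 · 29
1508087 = 7 · 17 · 19 · 23 · 29, which has 5 distinct prime factors.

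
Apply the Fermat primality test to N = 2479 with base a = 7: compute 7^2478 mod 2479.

7^1 ≡ 7 (mod 2479)
7^2 ≡ 7^2 = 49 ≡ 49 (mod 2479)
7^4 ≡ 49^2 = 2401 ≡ 2401 (mod 2479)
7^8 ≡ 2401^2 = 5764801 ≡ 1126 (mod 2479)
7^16 ≡ 1126^2 = 1267876 ≡ 1107 (mod 2479)
7^32 ≡ 1107^2 = 1225449 ≡ 823 (mod 2479)
7^64 ≡ 823^2 = 677329 ≡ 562 (mod 2479)
7^128 ≡ 562^2 = 315844 ≡ 1011 (mod 2479)
7^256 ≡ 1011^2 = 1022121 ≡ 773 (mod 2479)
7^512 ≡ 773^2 = 597529 ≡ 90 (mod 2479)
7^1024 ≡ 90^2 = 8100 ≡ 663 (mod 2479)
7^2048 ≡ 663^2 = 439569 ≡ 786 (mod 2479)
2478 = 2048 + 256 + 128 + 32 + 8 + 4 + 2 in binary powers of 2.
So 7^2478 ≡ 786 · 773 · 1011 · 823 · 1126 · 2401 · 49 ≡ 528 (mod 2479).
Since 528 ≠ 1, base 7 is a Fermat witness: 2479 is composite.

528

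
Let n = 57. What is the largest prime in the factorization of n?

19

57 = 3 · 19
19 is prime.
So 57 = 3 · 19; the largest prime factor is 19.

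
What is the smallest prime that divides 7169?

67

7169 is odd.
Digit sum 23, not divisible by 3.
Ends in 9: not divisible by 5.
7: 7169 = 7·1024 + 1
11: 7169 = 11·651 + 8
13: 7169 = 13·551 + 6
17: 7169 = 17·421 + 12
19: 7169 = 19·377 + 6
23: 7169 = 23·311 + 16
29: 7169 = 29·247 + 6
31: 7169 = 31·231 + 8
37: 7169 = 37·193 + 28
41: 7169 = 41·174 + 35
43: 7169 = 43·166 + 31
47: 7169 = 47·152 + 25
53: 7169 = 53·135 + 14
59: 7169 = 59·121 + 30
61: 7169 = 61·117 + 32
67: 7169 = 67·107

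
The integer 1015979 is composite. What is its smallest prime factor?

1015979 is odd.
Digit sum 32, not divisible by 3.
Ends in 9: not divisible by 5.
7: 1015979 = 7·145139 + 6
11: 1015979 = 11·92361 + 8
13: 1015979 = 13·78152 + 3
17: 1015979 = 17·59763 + 8
19: 1015979 = 19·53472 + 11
23: 1015979 = 23·44173

23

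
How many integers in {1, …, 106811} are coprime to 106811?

Factor: 106811 = 17 · 61 · 103.
φ(106811) = (17−1) · (61−1) · (103−1) = 16 · 60 · 102 = 97920.

97920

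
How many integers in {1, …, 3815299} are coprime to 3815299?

3739680

Factor: 3815299 = 107 · 181 · 197.
φ(3815299) = (107−1) · (181−1) · (197−1) = 106 · 180 · 196 = 3739680.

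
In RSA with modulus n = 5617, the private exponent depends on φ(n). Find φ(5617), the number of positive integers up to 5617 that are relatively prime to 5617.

Factor: 5617 = 41 · 137.
φ(5617) = (41−1) · (137−1) = 40 · 136 = 5440.

5440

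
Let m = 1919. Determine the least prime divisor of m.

19

1919 is odd.
Digit sum 20, not divisible by 3.
Ends in 9: not divisible by 5.
7: 1919 = 7·274 + 1
11: 1919 = 11·174 + 5
13: 1919 = 13·147 + 8
17: 1919 = 17·112 + 15
19: 1919 = 19·101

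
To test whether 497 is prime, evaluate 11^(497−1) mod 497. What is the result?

11^1 ≡ 11 (mod 497)
11^2 ≡ 11^2 = 121 ≡ 121 (mod 497)
11^4 ≡ 121^2 = 14641 ≡ 228 (mod 497)
11^8 ≡ 228^2 = 51984 ≡ 296 (mod 497)
11^16 ≡ 296^2 = 87616 ≡ 144 (mod 497)
11^32 ≡ 144^2 = 20736 ≡ 359 (mod 497)
11^64 ≡ 359^2 = 128881 ≡ 158 (mod 497)
11^128 ≡ 158^2 = 24964 ≡ 114 (mod 497)
11^256 ≡ 114^2 = 12996 ≡ 74 (mod 497)
496 = 256 + 128 + 64 + 32 + 16 in binary powers of 2.
So 11^496 ≡ 74 · 114 · 158 · 359 · 144 ≡ 466 (mod 497).
Since 466 ≠ 1, base 11 is a Fermat witness: 497 is composite.

466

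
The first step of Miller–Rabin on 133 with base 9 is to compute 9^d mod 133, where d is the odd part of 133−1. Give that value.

106

133 − 1 = 132 = 2^2 · 33, so d = 33.
9^1 ≡ 9 (mod 133)
9^2 ≡ 9^2 = 81 ≡ 81 (mod 133)
9^4 ≡ 81^2 = 6561 ≡ 44 (mod 133)
9^8 ≡ 44^2 = 1936 ≡ 74 (mod 133)
9^16 ≡ 74^2 = 5476 ≡ 23 (mod 133)
9^32 ≡ 23^2 = 529 ≡ 130 (mod 133)
33 = 32 + 1 in binary powers of 2.
So 9^33 ≡ 130 · 9 ≡ 106 (mod 133).
Squaring chain: 106 → 64; never reaches −1, so base 9 is a Miller–Rabin witness that 133 is composite.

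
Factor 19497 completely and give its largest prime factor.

97

19497 = 3 · 6499
6499 = 67 · 97
97 is prime.
So 19497 = 3 · 67 · 97; the largest prime factor is 97.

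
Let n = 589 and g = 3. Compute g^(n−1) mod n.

3^1 ≡ 3 (mod 589)
3^2 ≡ 3^2 = 9 ≡ 9 (mod 589)
3^4 ≡ 9^2 = 81 ≡ 81 (mod 589)
3^8 ≡ 81^2 = 6561 ≡ 82 (mod 589)
3^16 ≡ 82^2 = 6724 ≡ 245 (mod 589)
3^32 ≡ 245^2 = 60025 ≡ 536 (mod 589)
3^64 ≡ 536^2 = 287296 ≡ 453 (mod 589)
3^128 ≡ 453^2 = 205209 ≡ 237 (mod 589)
3^256 ≡ 237^2 = 56169 ≡ 214 (mod 589)
3^512 ≡ 214^2 = 45796 ≡ 443 (mod 589)
588 = 512 + 64 + 8 + 4 in binary powers of 2.
So 3^588 ≡ 443 · 453 · 82 · 81 ≡ 562 (mod 589).
Since 562 ≠ 1, base 3 is a Fermat witness: 589 is composite.

562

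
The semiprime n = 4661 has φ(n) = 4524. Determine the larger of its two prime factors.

φ(n) = (p−1)(q−1) = n − (p+q) + 1, so p + q = 4661 − 4524 + 1 = 138.
p and q are the roots of t² − 138t + 4661 = 0.
Discriminant: 138² − 4·4661 = 19044 − 18644 = 400; √400 = 20.
q = (138 − 20)/2 = 59, p = (138 + 20)/2 = 79.
Check: 59 · 79 = 4661.

79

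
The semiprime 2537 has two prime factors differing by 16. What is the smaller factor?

43

Since p = q + 16, we have 2537 = q(q + 16), so q² + 16q − 2537 = 0.
Discriminant: 16² + 4·2537 = 256 + 10148 = 10404; √10404 = 102.
q = (−16 + 102)/2 = 43, and p = q + 16 = 59.
Check: 43 · 59 = 2537.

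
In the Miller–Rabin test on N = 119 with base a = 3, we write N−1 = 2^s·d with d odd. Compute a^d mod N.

119 − 1 = 118 = 2^1 · 59, so d = 59.
3^1 ≡ 3 (mod 119)
3^2 ≡ 3^2 = 9 ≡ 9 (mod 119)
3^4 ≡ 9^2 = 81 ≡ 81 (mod 119)
3^8 ≡ 81^2 = 6561 ≡ 16 (mod 119)
3^16 ≡ 16^2 = 256 ≡ 18 (mod 119)
3^32 ≡ 18^2 = 324 ≡ 86 (mod 119)
59 = 32 + 16 + 8 + 2 + 1 in binary powers of 2.
So 3^59 ≡ 86 · 18 · 16 · 9 · 3 ≡ 75 (mod 119).
Squaring chain: 75; never reaches −1, so base 3 is a Miller–Rabin witness that 119 is composite.

75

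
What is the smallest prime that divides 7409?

7409 is odd.
Digit sum 20, not divisible by 3.
Ends in 9: not divisible by 5.
7: 7409 = 7·1058 + 3
11: 7409 = 11·673 + 6
13: 7409 = 13·569 + 12
17: 7409 = 17·435 + 14
19: 7409 = 19·389 + 18
23: 7409 = 23·322 + 3
29: 7409 = 29·255 + 14
31: 7409 = 31·239

31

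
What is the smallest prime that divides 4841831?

4841831 is odd.
Digit sum 29, not divisible by 3.
Ends in 1: not divisible by 5.
7: 4841831 = 7·691690 + 1
11: 4841831 = 11·440166 + 5
13: 4841831 = 13·372448 + 7
17: 4841831 = 17·284813 + 10
19: 4841831 = 19·254833 + 4
23: 4841831 = 23·210514 + 9
29: 4841831 = 29·166959 + 20
31: 4841831 = 31·156188 + 3
37: 4841831 = 37·130860 + 11
41: 4841831 = 41·118093 + 18
43: 4841831 = 43·112600 + 31
47: 4841831 = 47·103017 + 32
53: 4841831 = 53·91355 + 16
59: 4841831 = 59·82064 + 55
61: 4841831 = 61·79374 + 17
67: 4841831 = 67·72266 + 9
71: 4841831 = 71·68194 + 57
73: 4841831 = 73·66326 + 33
79: 4841831 = 79·61289

79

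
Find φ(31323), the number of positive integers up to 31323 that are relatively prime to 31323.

Factor: 31323 = 3 · 53 · 197.
φ(31323) = (3−1) · (53−1) · (197−1) = 2 · 52 · 196 = 20384.

20384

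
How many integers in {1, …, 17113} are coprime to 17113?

16848

Factor: 17113 = 109 · 157.
φ(17113) = (109−1) · (157−1) = 108 · 156 = 16848.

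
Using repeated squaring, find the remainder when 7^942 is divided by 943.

7^1 ≡ 7 (mod 943)
7^2 ≡ 7^2 = 49 ≡ 49 (mod 943)
7^4 ≡ 49^2 = 2401 ≡ 515 (mod 943)
7^8 ≡ 515^2 = 265225 ≡ 242 (mod 943)
7^16 ≡ 242^2 = 58564 ≡ 98 (mod 943)
7^32 ≡ 98^2 = 9604 ≡ 174 (mod 943)
7^64 ≡ 174^2 = 30276 ≡ 100 (mod 943)
7^128 ≡ 100^2 = 10000 ≡ 570 (mod 943)
7^256 ≡ 570^2 = 324900 ≡ 508 (mod 943)
7^512 ≡ 508^2 = 258064 ≡ 625 (mod 943)
942 = 512 + 256 + 128 + 32 + 8 + 4 + 2 in binary powers of 2.
So 7^942 ≡ 625 · 508 · 570 · 174 · 242 · 515 · 49 ≡ 156 (mod 943).
Since 156 ≠ 1, base 7 is a Fermat witness: 943 is composite.

156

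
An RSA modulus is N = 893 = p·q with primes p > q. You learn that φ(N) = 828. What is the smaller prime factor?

φ(n) = (p−1)(q−1) = n − (p+q) + 1, so p + q = 893 − 828 + 1 = 66.
p and q are the roots of t² − 66t + 893 = 0.
Discriminant: 66² − 4·893 = 4356 − 3572 = 784; √784 = 28.
q = (66 − 28)/2 = 19, p = (66 + 28)/2 = 47.
Check: 19 · 47 = 893.

19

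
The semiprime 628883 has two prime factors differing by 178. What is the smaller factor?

Since p = q + 178, we have 628883 = q(q + 178), so q² + 178q − 628883 = 0.
Discriminant: 178² + 4·628883 = 31684 + 2515532 = 2547216; √2547216 = 1596.
q = (−178 + 1596)/2 = 709, and p = q + 178 = 887.
Check: 709 · 887 = 628883.

709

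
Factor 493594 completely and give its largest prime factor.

493594 = 2 · 246797
246797 = 47 · 5251
5251 = 59 · 89
89 is prime.
So 493594 = 2 · 47 · 59 · 89; the largest prime factor is 89.

89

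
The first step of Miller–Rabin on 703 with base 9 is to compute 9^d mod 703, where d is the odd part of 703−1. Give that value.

1

703 − 1 = 702 = 2^1 · 351, so d = 351.
9^1 ≡ 9 (mod 703)
9^2 ≡ 9^2 = 81 ≡ 81 (mod 703)
9^4 ≡ 81^2 = 6561 ≡ 234 (mod 703)
9^8 ≡ 234^2 = 54756 ≡ 625 (mod 703)
9^16 ≡ 625^2 = 390625 ≡ 460 (mod 703)
9^32 ≡ 460^2 = 211600 ≡ 700 (mod 703)
9^64 ≡ 700^2 = 490000 ≡ 9 (mod 703)
9^128 ≡ 9^2 = 81 ≡ 81 (mod 703)
9^256 ≡ 81^2 = 6561 ≡ 234 (mod 703)
351 = 256 + 64 + 16 + 8 + 4 + 2 + 1 in binary powers of 2.
So 9^351 ≡ 234 · 9 · 460 · 625 · 234 · 81 · 9 ≡ 1 (mod 703).
Since 9^d ≡ 1 (mod 703), base 9 does not prove 703 composite.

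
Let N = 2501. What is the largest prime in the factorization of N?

61

2501 = 41 · 61
61 is prime.
So 2501 = 41 · 61; the largest prime factor is 61.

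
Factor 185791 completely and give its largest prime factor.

185791 = 47 · 3953
3953 = 59 · 67
67 is prime.
So 185791 = 47 · 59 · 67; the largest prime factor is 67.

67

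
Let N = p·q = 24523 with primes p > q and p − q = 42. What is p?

179

Since p = q + 42, we have 24523 = q(q + 42), so q² + 42q − 24523 = 0.
Discriminant: 42² + 4·24523 = 1764 + 98092 = 99856; √99856 = 316.
q = (−42 + 316)/2 = 137, and p = q + 42 = 179.
Check: 137 · 179 = 24523.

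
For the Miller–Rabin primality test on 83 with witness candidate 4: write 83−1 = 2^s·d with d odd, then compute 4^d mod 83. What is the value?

1

83 − 1 = 82 = 2^1 · 41, so d = 41.
4^1 ≡ 4 (mod 83)
4^2 ≡ 4^2 = 16 ≡ 16 (mod 83)
4^4 ≡ 16^2 = 256 ≡ 7 (mod 83)
4^8 ≡ 7^2 = 49 ≡ 49 (mod 83)
4^16 ≡ 49^2 = 2401 ≡ 77 (mod 83)
4^32 ≡ 77^2 = 5929 ≡ 36 (mod 83)
41 = 32 + 8 + 1 in binary powers of 2.
So 4^41 ≡ 36 · 49 · 4 ≡ 1 (mod 83).
Since 4^d ≡ 1 (mod 83), base 4 does not prove 83 composite.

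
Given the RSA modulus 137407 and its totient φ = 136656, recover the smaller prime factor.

313

φ(n) = (p−1)(q−1) = n − (p+q) + 1, so p + q = 137407 − 136656 + 1 = 752.
p and q are the roots of t² − 752t + 137407 = 0.
Discriminant: 752² − 4·137407 = 565504 − 549628 = 15876; √15876 = 126.
q = (752 − 126)/2 = 313, p = (752 + 126)/2 = 439.
Check: 313 · 439 = 137407.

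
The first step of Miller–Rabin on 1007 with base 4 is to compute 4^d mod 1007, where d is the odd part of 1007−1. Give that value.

1007 − 1 = 1006 = 2^1 · 503, so d = 503.
4^1 ≡ 4 (mod 1007)
4^2 ≡ 4^2 = 16 ≡ 16 (mod 1007)
4^4 ≡ 16^2 = 256 ≡ 256 (mod 1007)
4^8 ≡ 256^2 = 65536 ≡ 81 (mod 1007)
4^16 ≡ 81^2 = 6561 ≡ 519 (mod 1007)
4^32 ≡ 519^2 = 269361 ≡ 492 (mod 1007)
4^64 ≡ 492^2 = 242064 ≡ 384 (mod 1007)
4^128 ≡ 384^2 = 147456 ≡ 434 (mod 1007)
4^256 ≡ 434^2 = 188356 ≡ 47 (mod 1007)
503 = 256 + 128 + 64 + 32 + 16 + 4 + 2 + 1 in binary powers of 2.
So 4^503 ≡ 47 · 434 · 384 · 492 · 519 · 256 · 16 · 4 ≡ 271 (mod 1007).
Squaring chain: 271; never reaches −1, so base 4 is a Miller–Rabin witness that 1007 is composite.

271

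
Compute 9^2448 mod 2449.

1721

9^1 ≡ 9 (mod 2449)
9^2 ≡ 9^2 = 81 ≡ 81 (mod 2449)
9^4 ≡ 81^2 = 6561 ≡ 1663 (mod 2449)
9^8 ≡ 1663^2 = 2765569 ≡ 648 (mod 2449)
9^16 ≡ 648^2 = 419904 ≡ 1125 (mod 2449)
9^32 ≡ 1125^2 = 1265625 ≡ 1941 (mod 2449)
9^64 ≡ 1941^2 = 3767481 ≡ 919 (mod 2449)
9^128 ≡ 919^2 = 844561 ≡ 2105 (mod 2449)
9^256 ≡ 2105^2 = 4431025 ≡ 784 (mod 2449)
9^512 ≡ 784^2 = 614656 ≡ 2406 (mod 2449)
9^1024 ≡ 2406^2 = 5788836 ≡ 1849 (mod 2449)
9^2048 ≡ 1849^2 = 3418801 ≡ 2446 (mod 2449)
2448 = 2048 + 256 + 128 + 16 in binary powers of 2.
So 9^2448 ≡ 2446 · 784 · 2105 · 1125 ≡ 1721 (mod 2449).
Since 1721 ≠ 1, base 9 is a Fermat witness: 2449 is composite.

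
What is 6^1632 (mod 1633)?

1549

6^1 ≡ 6 (mod 1633)
6^2 ≡ 6^2 = 36 ≡ 36 (mod 1633)
6^4 ≡ 36^2 = 1296 ≡ 1296 (mod 1633)
6^8 ≡ 1296^2 = 1679616 ≡ 892 (mod 1633)
6^16 ≡ 892^2 = 795664 ≡ 393 (mod 1633)
6^32 ≡ 393^2 = 154449 ≡ 947 (mod 1633)
6^64 ≡ 947^2 = 896809 ≡ 292 (mod 1633)
6^128 ≡ 292^2 = 85264 ≡ 348 (mod 1633)
6^256 ≡ 348^2 = 121104 ≡ 262 (mod 1633)
6^512 ≡ 262^2 = 68644 ≡ 58 (mod 1633)
6^1024 ≡ 58^2 = 3364 ≡ 98 (mod 1633)
1632 = 1024 + 512 + 64 + 32 in binary powers of 2.
So 6^1632 ≡ 98 · 58 · 292 · 947 ≡ 1549 (mod 1633).
Since 1549 ≠ 1, base 6 is a Fermat witness: 1633 is composite.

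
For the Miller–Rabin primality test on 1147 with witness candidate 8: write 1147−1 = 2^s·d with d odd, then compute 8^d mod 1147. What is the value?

1147 − 1 = 1146 = 2^1 · 573, so d = 573.
8^1 ≡ 8 (mod 1147)
8^2 ≡ 8^2 = 64 ≡ 64 (mod 1147)
8^4 ≡ 64^2 = 4096 ≡ 655 (mod 1147)
8^8 ≡ 655^2 = 429025 ≡ 47 (mod 1147)
8^16 ≡ 47^2 = 2209 ≡ 1062 (mod 1147)
8^32 ≡ 1062^2 = 1127844 ≡ 343 (mod 1147)
8^64 ≡ 343^2 = 117649 ≡ 655 (mod 1147)
8^128 ≡ 655^2 = 429025 ≡ 47 (mod 1147)
8^256 ≡ 47^2 = 2209 ≡ 1062 (mod 1147)
8^512 ≡ 1062^2 = 1127844 ≡ 343 (mod 1147)
573 = 512 + 32 + 16 + 8 + 4 + 1 in binary powers of 2.
So 8^573 ≡ 343 · 343 · 1062 · 47 · 655 · 8 ≡ 450 (mod 1147).
Squaring chain: 450; never reaches −1, so base 8 is a Miller–Rabin witness that 1147 is composite.

450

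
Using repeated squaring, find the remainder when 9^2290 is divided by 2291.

426

9^1 ≡ 9 (mod 2291)
9^2 ≡ 9^2 = 81 ≡ 81 (mod 2291)
9^4 ≡ 81^2 = 6561 ≡ 1979 (mod 2291)
9^8 ≡ 1979^2 = 3916441 ≡ 1122 (mod 2291)
9^16 ≡ 1122^2 = 1258884 ≡ 1125 (mod 2291)
9^32 ≡ 1125^2 = 1265625 ≡ 993 (mod 2291)
9^64 ≡ 993^2 = 986049 ≡ 919 (mod 2291)
9^128 ≡ 919^2 = 844561 ≡ 1473 (mod 2291)
9^256 ≡ 1473^2 = 2169729 ≡ 152 (mod 2291)
9^512 ≡ 152^2 = 23104 ≡ 194 (mod 2291)
9^1024 ≡ 194^2 = 37636 ≡ 980 (mod 2291)
9^2048 ≡ 980^2 = 960400 ≡ 471 (mod 2291)
2290 = 2048 + 128 + 64 + 32 + 16 + 2 in binary powers of 2.
So 9^2290 ≡ 471 · 1473 · 919 · 993 · 1125 · 81 ≡ 426 (mod 2291).
Since 426 ≠ 1, base 9 is a Fermat witness: 2291 is composite.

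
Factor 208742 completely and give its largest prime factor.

208742 = 2 · 104371
104371 = 29 · 3599
3599 = 59 · 61
61 is prime.
So 208742 = 2 · 29 · 59 · 61; the largest prime factor is 61.

61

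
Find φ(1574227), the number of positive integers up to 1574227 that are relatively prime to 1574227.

Factor: 1574227 = 61 · 131 · 197.
φ(1574227) = (61−1) · (131−1) · (197−1) = 60 · 130 · 196 = 1528800.

1528800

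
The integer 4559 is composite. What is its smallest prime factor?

47

4559 is odd.
Digit sum 23, not divisible by 3.
Ends in 9: not divisible by 5.
7: 4559 = 7·651 + 2
11: 4559 = 11·414 + 5
13: 4559 = 13·350 + 9
17: 4559 = 17·268 + 3
19: 4559 = 19·239 + 18
23: 4559 = 23·198 + 5
29: 4559 = 29·157 + 6
31: 4559 = 31·147 + 2
37: 4559 = 37·123 + 8
41: 4559 = 41·111 + 8
43: 4559 = 43·106 + 1
47: 4559 = 47·97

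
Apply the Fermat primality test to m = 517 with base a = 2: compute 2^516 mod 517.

460

2^1 ≡ 2 (mod 517)
2^2 ≡ 2^2 = 4 ≡ 4 (mod 517)
2^4 ≡ 4^2 = 16 ≡ 16 (mod 517)
2^8 ≡ 16^2 = 256 ≡ 256 (mod 517)
2^16 ≡ 256^2 = 65536 ≡ 394 (mod 517)
2^32 ≡ 394^2 = 155236 ≡ 136 (mod 517)
2^64 ≡ 136^2 = 18496 ≡ 401 (mod 517)
2^128 ≡ 401^2 = 160801 ≡ 14 (mod 517)
2^256 ≡ 14^2 = 196 ≡ 196 (mod 517)
2^512 ≡ 196^2 = 38416 ≡ 158 (mod 517)
516 = 512 + 4 in binary powers of 2.
So 2^516 ≡ 158 · 16 ≡ 460 (mod 517).
Since 460 ≠ 1, base 2 is a Fermat witness: 517 is composite.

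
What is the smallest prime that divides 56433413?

79

56433413 is odd.
Digit sum 29, not divisible by 3.
Ends in 3: not divisible by 5.
7: 56433413 = 7·8061916 + 1
11: 56433413 = 11·5130310 + 3
13: 56433413 = 13·4341031 + 10
17: 56433413 = 17·3319612 + 9
19: 56433413 = 19·2970179 + 12
23: 56433413 = 23·2453626 + 15
29: 56433413 = 29·1945979 + 22
31: 56433413 = 31·1820432 + 21
37: 56433413 = 37·1525227 + 14
41: 56433413 = 41·1376424 + 29
43: 56433413 = 43·1312404 + 41
47: 56433413 = 47·1200710 + 43
53: 56433413 = 53·1064781 + 20
59: 56433413 = 59·956498 + 31
61: 56433413 = 61·925137 + 56
67: 56433413 = 67·842289 + 50
71: 56433413 = 71·794836 + 57
73: 56433413 = 73·773060 + 33
79: 56433413 = 79·714347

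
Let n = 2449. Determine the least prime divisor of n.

31

2449 is odd.
Digit sum 19, not divisible by 3.
Ends in 9: not divisible by 5.
7: 2449 = 7·349 + 6
11: 2449 = 11·222 + 7
13: 2449 = 13·188 + 5
17: 2449 = 17·144 + 1
19: 2449 = 19·128 + 17
23: 2449 = 23·106 + 11
29: 2449 = 29·84 + 13
31: 2449 = 31·79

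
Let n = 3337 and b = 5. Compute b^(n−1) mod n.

1922

5^1 ≡ 5 (mod 3337)
5^2 ≡ 5^2 = 25 ≡ 25 (mod 3337)
5^4 ≡ 25^2 = 625 ≡ 625 (mod 3337)
5^8 ≡ 625^2 = 390625 ≡ 196 (mod 3337)
5^16 ≡ 196^2 = 38416 ≡ 1709 (mod 3337)
5^32 ≡ 1709^2 = 2920681 ≡ 806 (mod 3337)
5^64 ≡ 806^2 = 649636 ≡ 2258 (mod 3337)
5^128 ≡ 2258^2 = 5098564 ≡ 2965 (mod 3337)
5^256 ≡ 2965^2 = 8791225 ≡ 1567 (mod 3337)
5^512 ≡ 1567^2 = 2455489 ≡ 2794 (mod 3337)
5^1024 ≡ 2794^2 = 7806436 ≡ 1193 (mod 3337)
5^2048 ≡ 1193^2 = 1423249 ≡ 1687 (mod 3337)
3336 = 2048 + 1024 + 256 + 8 in binary powers of 2.
So 5^3336 ≡ 1687 · 1193 · 1567 · 196 ≡ 1922 (mod 3337).
Since 1922 ≠ 1, base 5 is a Fermat witness: 3337 is composite.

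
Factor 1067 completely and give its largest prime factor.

97

1067 = 11 · 97
97 is prime.
So 1067 = 11 · 97; the largest prime factor is 97.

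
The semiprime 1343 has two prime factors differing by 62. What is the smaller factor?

Since p = q + 62, we have 1343 = q(q + 62), so q² + 62q − 1343 = 0.
Discriminant: 62² + 4·1343 = 3844 + 5372 = 9216; √9216 = 96.
q = (−62 + 96)/2 = 17, and p = q + 62 = 79.
Check: 17 · 79 = 1343.

17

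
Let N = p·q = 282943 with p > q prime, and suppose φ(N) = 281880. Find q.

523

φ(n) = (p−1)(q−1) = n − (p+q) + 1, so p + q = 282943 − 281880 + 1 = 1064.
p and q are the roots of t² − 1064t + 282943 = 0.
Discriminant: 1064² − 4·282943 = 1132096 − 1131772 = 324; √324 = 18.
q = (1064 − 18)/2 = 523, p = (1064 + 18)/2 = 541.
Check: 523 · 541 = 282943.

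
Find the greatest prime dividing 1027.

1027 = 13 · 79
79 is prime.
So 1027 = 13 · 79; the largest prime factor is 79.

79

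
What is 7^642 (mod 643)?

7^1 ≡ 7 (mod 643)
7^2 ≡ 7^2 = 49 ≡ 49 (mod 643)
7^4 ≡ 49^2 = 2401 ≡ 472 (mod 643)
7^8 ≡ 472^2 = 222784 ≡ 306 (mod 643)
7^16 ≡ 306^2 = 93636 ≡ 401 (mod 643)
7^32 ≡ 401^2 = 160801 ≡ 51 (mod 643)
7^64 ≡ 51^2 = 2601 ≡ 29 (mod 643)
7^128 ≡ 29^2 = 841 ≡ 198 (mod 643)
7^256 ≡ 198^2 = 39204 ≡ 624 (mod 643)
7^512 ≡ 624^2 = 389376 ≡ 361 (mod 643)
642 = 512 + 128 + 2 in binary powers of 2.
So 7^642 ≡ 361 · 198 · 49 ≡ 1 (mod 643).
Since the result is 1, base 7 gives no evidence that 643 is composite.

1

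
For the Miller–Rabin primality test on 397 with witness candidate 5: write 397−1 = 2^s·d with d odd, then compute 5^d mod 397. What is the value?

334

397 − 1 = 396 = 2^2 · 99, so d = 99.
5^1 ≡ 5 (mod 397)
5^2 ≡ 5^2 = 25 ≡ 25 (mod 397)
5^4 ≡ 25^2 = 625 ≡ 228 (mod 397)
5^8 ≡ 228^2 = 51984 ≡ 374 (mod 397)
5^16 ≡ 374^2 = 139876 ≡ 132 (mod 397)
5^32 ≡ 132^2 = 17424 ≡ 353 (mod 397)
5^64 ≡ 353^2 = 124609 ≡ 348 (mod 397)
99 = 64 + 32 + 2 + 1 in binary powers of 2.
So 5^99 ≡ 348 · 353 · 25 · 5 ≡ 334 (mod 397).
Squaring chain: 334 → 396; reaches −1, so base 5 does not prove 397 composite.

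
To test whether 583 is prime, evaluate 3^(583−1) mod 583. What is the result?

537

3^1 ≡ 3 (mod 583)
3^2 ≡ 3^2 = 9 ≡ 9 (mod 583)
3^4 ≡ 9^2 = 81 ≡ 81 (mod 583)
3^8 ≡ 81^2 = 6561 ≡ 148 (mod 583)
3^16 ≡ 148^2 = 21904 ≡ 333 (mod 583)
3^32 ≡ 333^2 = 110889 ≡ 119 (mod 583)
3^64 ≡ 119^2 = 14161 ≡ 169 (mod 583)
3^128 ≡ 169^2 = 28561 ≡ 577 (mod 583)
3^256 ≡ 577^2 = 332929 ≡ 36 (mod 583)
3^512 ≡ 36^2 = 1296 ≡ 130 (mod 583)
582 = 512 + 64 + 4 + 2 in binary powers of 2.
So 3^582 ≡ 130 · 169 · 81 · 9 ≡ 537 (mod 583).
Since 537 ≠ 1, base 3 is a Fermat witness: 583 is composite.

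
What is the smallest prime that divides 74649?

3

74649 is odd.
Digit sum 30, divisible by 3.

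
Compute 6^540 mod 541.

6^1 ≡ 6 (mod 541)
6^2 ≡ 6^2 = 36 ≡ 36 (mod 541)
6^4 ≡ 36^2 = 1296 ≡ 214 (mod 541)
6^8 ≡ 214^2 = 45796 ≡ 352 (mod 541)
6^16 ≡ 352^2 = 123904 ≡ 15 (mod 541)
6^32 ≡ 15^2 = 225 ≡ 225 (mod 541)
6^64 ≡ 225^2 = 50625 ≡ 312 (mod 541)
6^128 ≡ 312^2 = 97344 ≡ 505 (mod 541)
6^256 ≡ 505^2 = 255025 ≡ 214 (mod 541)
6^512 ≡ 214^2 = 45796 ≡ 352 (mod 541)
540 = 512 + 16 + 8 + 4 in binary powers of 2.
So 6^540 ≡ 352 · 15 · 352 · 214 ≡ 1 (mod 541).
Since the result is 1, base 6 gives no evidence that 541 is composite.

1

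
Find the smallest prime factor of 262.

262 is even: 2 divides it.

2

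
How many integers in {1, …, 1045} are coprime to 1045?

720

Factor: 1045 = 5 · 11 · 19.
φ(1045) = (5−1) · (11−1) · (19−1) = 4 · 10 · 18 = 720.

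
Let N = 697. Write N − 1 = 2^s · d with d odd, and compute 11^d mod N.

697 − 1 = 696 = 2^3 · 87, so d = 87.
11^1 ≡ 11 (mod 697)
11^2 ≡ 11^2 = 121 ≡ 121 (mod 697)
11^4 ≡ 121^2 = 14641 ≡ 4 (mod 697)
11^8 ≡ 4^2 = 16 ≡ 16 (mod 697)
11^16 ≡ 16^2 = 256 ≡ 256 (mod 697)
11^32 ≡ 256^2 = 65536 ≡ 18 (mod 697)
11^64 ≡ 18^2 = 324 ≡ 324 (mod 697)
87 = 64 + 16 + 4 + 2 + 1 in binary powers of 2.
So 11^87 ≡ 324 · 256 · 4 · 121 · 11 ≡ 445 (mod 697).
Squaring chain: 445 → 77 → 353; never reaches −1, so base 11 is a Miller–Rabin witness that 697 is composite.

445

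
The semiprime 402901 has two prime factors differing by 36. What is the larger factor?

653

Since p = q + 36, we have 402901 = q(q + 36), so q² + 36q − 402901 = 0.
Discriminant: 36² + 4·402901 = 1296 + 1611604 = 1612900; √1612900 = 1270.
q = (−36 + 1270)/2 = 617, and p = q + 36 = 653.
Check: 617 · 653 = 402901.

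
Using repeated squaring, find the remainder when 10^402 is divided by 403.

66

10^1 ≡ 10 (mod 403)
10^2 ≡ 10^2 = 100 ≡ 100 (mod 403)
10^4 ≡ 100^2 = 10000 ≡ 328 (mod 403)
10^8 ≡ 328^2 = 107584 ≡ 386 (mod 403)
10^16 ≡ 386^2 = 148996 ≡ 289 (mod 403)
10^32 ≡ 289^2 = 83521 ≡ 100 (mod 403)
10^64 ≡ 100^2 = 10000 ≡ 328 (mod 403)
10^128 ≡ 328^2 = 107584 ≡ 386 (mod 403)
10^256 ≡ 386^2 = 148996 ≡ 289 (mod 403)
402 = 256 + 128 + 16 + 2 in binary powers of 2.
So 10^402 ≡ 289 · 386 · 289 · 100 ≡ 66 (mod 403).
Since 66 ≠ 1, base 10 is a Fermat witness: 403 is composite.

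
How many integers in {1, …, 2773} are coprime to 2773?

Factor: 2773 = 47 · 59.
φ(2773) = (47−1) · (59−1) = 46 · 58 = 2668.

2668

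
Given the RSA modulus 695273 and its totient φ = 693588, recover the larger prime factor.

967

φ(n) = (p−1)(q−1) = n − (p+q) + 1, so p + q = 695273 − 693588 + 1 = 1686.
p and q are the roots of t² − 1686t + 695273 = 0.
Discriminant: 1686² − 4·695273 = 2842596 − 2781092 = 61504; √61504 = 248.
q = (1686 − 248)/2 = 719, p = (1686 + 248)/2 = 967.
Check: 719 · 967 = 695273.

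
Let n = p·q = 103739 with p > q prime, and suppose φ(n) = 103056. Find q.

227

φ(n) = (p−1)(q−1) = n − (p+q) + 1, so p + q = 103739 − 103056 + 1 = 684.
p and q are the roots of t² − 684t + 103739 = 0.
Discriminant: 684² − 4·103739 = 467856 − 414956 = 52900; √52900 = 230.
q = (684 − 230)/2 = 227, p = (684 + 230)/2 = 457.
Check: 227 · 457 = 103739.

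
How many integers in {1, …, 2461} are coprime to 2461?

2332

Factor: 2461 = 23 · 107.
φ(2461) = (23−1) · (107−1) = 22 · 106 = 2332.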